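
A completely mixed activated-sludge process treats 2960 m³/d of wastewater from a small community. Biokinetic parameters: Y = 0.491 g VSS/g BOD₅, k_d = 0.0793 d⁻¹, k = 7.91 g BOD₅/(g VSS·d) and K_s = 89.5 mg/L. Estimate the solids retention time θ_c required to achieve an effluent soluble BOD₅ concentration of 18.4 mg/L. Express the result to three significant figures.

θ_c ≈ 1.72 d

Specific growth rate at S = 18.4 mg/L: μ = YkS/(K_s+S) = 0.491·7.91·18.4/(89.5+18.4) = 0.6623 d⁻¹.
θ_c = 1/(μ − k_d) = 1/(0.6623 − 0.0793) = 1/0.5830 = 1.715 d.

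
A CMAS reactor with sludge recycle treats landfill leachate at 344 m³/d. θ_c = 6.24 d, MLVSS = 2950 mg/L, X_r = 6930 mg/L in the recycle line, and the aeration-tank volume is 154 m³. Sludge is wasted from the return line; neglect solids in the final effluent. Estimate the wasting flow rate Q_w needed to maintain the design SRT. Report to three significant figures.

Q_w ≈ 10.5 m³/d

θ_c = V·X/(Q_w·X_r) when wasting from the recycle, so Q_w = V·X/(θ_c·X_r) = 154.0 × 2950 / (6.24 × 6930) = 10.51 m³/d.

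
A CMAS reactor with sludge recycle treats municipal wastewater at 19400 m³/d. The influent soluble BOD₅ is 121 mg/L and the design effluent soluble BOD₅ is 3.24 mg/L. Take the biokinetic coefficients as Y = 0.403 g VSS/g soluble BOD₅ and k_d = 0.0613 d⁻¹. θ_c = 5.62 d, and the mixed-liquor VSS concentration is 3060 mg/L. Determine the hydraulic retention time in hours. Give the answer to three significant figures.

τ ≈ 1.56 h

Steady-state biomass mass balance: V·X·(1 + k_d·θ_c) = Y·Q·(S₀ − S)·θ_c, so V = 0.403 × 19400 × (121 − 3.24) × 5.62 / [3060 × (1 + 0.0613 × 5.62)] = 5.17×10^6 / 4114 = 1258 m³.
τ = V/Q = 1258/19400 = 0.06483 d, or 1.556 h.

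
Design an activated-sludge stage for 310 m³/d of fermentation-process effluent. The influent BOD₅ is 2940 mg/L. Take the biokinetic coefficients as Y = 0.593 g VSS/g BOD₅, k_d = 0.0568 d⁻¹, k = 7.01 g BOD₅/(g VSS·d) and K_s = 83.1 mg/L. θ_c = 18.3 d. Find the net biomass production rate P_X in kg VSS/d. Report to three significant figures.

Effluent substrate depends only on kinetics and SRT: S = K_s(1 + k_d θ_c) / [θ_c(Yk − k_d) − 1] = 83.1 × (1 + 0.0568 × 18.3) / [18.3 × (0.593 × 7.01 − 0.0568) − 1] = 169.5 / 74.03 = 2.289 mg/L.
Observed yield with endogenous decay: Y_obs = Y / (1 + k_d·θ_c) = 0.593 / (1 + 0.0568 × 18.3) = 0.593 / 2.039 = 0.2908 g VSS/g BOD₅.
Q·(S₀ − S) = 310 × (2940 − 2.29) × 10⁻³ = 910.7 kg/d removed.
So the net sludge growth is P_X = 0.2908 × 910.7 = 264.8 kg VSS/d.

P_X ≈ 265 kg VSS/d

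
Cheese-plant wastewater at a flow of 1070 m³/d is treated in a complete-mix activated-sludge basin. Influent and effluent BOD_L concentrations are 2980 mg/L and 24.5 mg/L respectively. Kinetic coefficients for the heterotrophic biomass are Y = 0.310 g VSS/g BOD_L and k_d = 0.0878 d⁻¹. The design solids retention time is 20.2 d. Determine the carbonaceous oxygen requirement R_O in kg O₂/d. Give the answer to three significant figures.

R_O ≈ 2660 kg O₂/d

Observed yield with endogenous decay: Y_obs = Y / (1 + k_d·θ_c) = 0.310 / (1 + 0.0878 × 20.2) = 0.310 / 2.774 = 0.1118 g VSS/g BOD_L.
Mass of BOD_L removed per day: Q(S₀ − S) = 1070 × 2956 g/m³ = 3162 kg/d.
Biomass synthesised: P_X = Y_obs × 3162 = 353.5 kg VSS/d.
R_O = Q·(S₀ − S) − 1.42·P_X = 3162 − 1.42 × 353.5 = 2660 kg O₂/d.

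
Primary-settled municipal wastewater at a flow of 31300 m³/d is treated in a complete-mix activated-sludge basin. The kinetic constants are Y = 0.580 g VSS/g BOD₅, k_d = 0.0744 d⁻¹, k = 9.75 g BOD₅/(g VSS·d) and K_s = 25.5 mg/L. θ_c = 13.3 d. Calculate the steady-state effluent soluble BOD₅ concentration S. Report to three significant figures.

For a completely mixed reactor with recycle the Lawrence–McCarty relation gives S = K_s·(1 + k_d·θ_c) / [θ_c·(Y·k − k_d) − 1] = 25.5 × (1 + 0.0744 × 13.3) / [13.3 × (0.580 × 9.75 − 0.0744) − 1] = 50.73 / 73.22 = 0.6929 mg/L.

S ≈ 0.693 mg/L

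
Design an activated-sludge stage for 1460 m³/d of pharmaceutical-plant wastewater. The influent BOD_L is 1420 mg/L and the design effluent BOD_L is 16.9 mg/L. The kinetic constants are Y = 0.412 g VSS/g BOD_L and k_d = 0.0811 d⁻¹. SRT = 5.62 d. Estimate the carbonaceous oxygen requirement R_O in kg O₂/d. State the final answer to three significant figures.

R_O ≈ 1230 kg O₂/d

Observed yield with endogenous decay: Y_obs = Y / (1 + k_d·θ_c) = 0.412 / (1 + 0.0811 × 5.62) = 0.412 / 1.456 = 0.2830 g VSS/g BOD_L.
Q·(S₀ − S) = 1460 × (1420 − 16.9) × 10⁻³ = 2049 kg/d removed.
Biomass synthesised: P_X = Y_obs × 2049 = 579.8 kg VSS/d.
R_O = Q·(S₀ − S) − 1.42·P_X = 2049 − 1.42 × 579.8 = 1225 kg O₂/d.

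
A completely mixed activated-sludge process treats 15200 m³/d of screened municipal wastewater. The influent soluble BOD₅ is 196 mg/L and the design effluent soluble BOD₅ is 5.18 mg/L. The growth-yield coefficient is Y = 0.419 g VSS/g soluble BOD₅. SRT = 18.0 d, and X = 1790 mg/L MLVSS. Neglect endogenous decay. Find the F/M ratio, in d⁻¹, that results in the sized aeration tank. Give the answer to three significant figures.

F/M ≈ 0.136 d⁻¹

V·X = Y·Q·ΔS·θ_c gives V = 0.419 × 15200 × (196 − 5.18) × 18.0 / 1790 = 12221 m³.
F/M = Q·S₀ / (V·X) = 15200 × 196 / (12221 × 1790) = 0.1362 g soluble BOD₅·(g VSS·d)⁻¹.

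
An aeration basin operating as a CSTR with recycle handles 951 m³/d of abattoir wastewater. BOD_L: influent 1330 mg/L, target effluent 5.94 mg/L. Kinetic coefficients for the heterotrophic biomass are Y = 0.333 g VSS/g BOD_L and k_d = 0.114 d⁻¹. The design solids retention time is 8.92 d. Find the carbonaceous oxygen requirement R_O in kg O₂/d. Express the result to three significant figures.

R_O ≈ 964 kg O₂/d

The observed yield is Y_obs = Y/(1 + k_d·θ_c) = 0.333 / (1 + 0.114 × 8.92) = 0.333 / 2.017 = 0.1651 g VSS per g BOD_L removed.
ΔS = 1330 − 5.94 = 1324 mg/L, so the substrate removal rate is 951 × 1324/1000 = 1259 kg BOD_L/d.
P_X = Y_obs·Q·(S₀ − S) = 0.1651 × 1259 = 207.9 kg VSS/d.
Carbonaceous O₂ demand = substrate oxidised − cell-mass equivalent = 1259 − 1.42 × 207.9 = 964.0 kg O₂/d.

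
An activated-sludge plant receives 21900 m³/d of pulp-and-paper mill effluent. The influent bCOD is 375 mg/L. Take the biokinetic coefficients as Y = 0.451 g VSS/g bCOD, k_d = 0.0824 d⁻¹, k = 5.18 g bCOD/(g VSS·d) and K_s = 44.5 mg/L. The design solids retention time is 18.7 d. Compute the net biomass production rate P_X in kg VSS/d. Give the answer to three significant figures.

P_X ≈ 1450 kg VSS/d

From the Monod/SRT balance for a CMAS, S = K_s·(1+k_d θ_c)/[θ_c·(Y k − k_d) − 1] = 44.5 × (1 + 0.0824 × 18.7) / [18.7 × (0.451 × 5.18 − 0.0824) − 1] = 113.1 / 41.15 = 2.748 mg/L.
The observed yield is Y_obs = Y/(1 + k_d·θ_c) = 0.451 / (1 + 0.0824 × 18.7) = 0.451 / 2.541 = 0.1775 g VSS per g bCOD removed.
Substrate removed = Q·(S₀ − S) = 21900 m³/d × (375 − 2.75) g/m³ = 8.15×10^6 g/d = 8152 kg/d.
P_X = Y_obs · Q(S₀ − S) = 0.1775 × 8152 = 1447 kg VSS/d.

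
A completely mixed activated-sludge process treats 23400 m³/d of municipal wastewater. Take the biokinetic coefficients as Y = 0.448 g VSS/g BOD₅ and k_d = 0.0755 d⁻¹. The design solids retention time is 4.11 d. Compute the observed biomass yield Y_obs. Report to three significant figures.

Y_obs = Y / (1 + k_d θ_c) = 0.448 / (1 + 0.0755 × 4.11) = 0.448 / 1.310 = 0.3419.

Y_obs ≈ 0.342 g VSS/g BOD₅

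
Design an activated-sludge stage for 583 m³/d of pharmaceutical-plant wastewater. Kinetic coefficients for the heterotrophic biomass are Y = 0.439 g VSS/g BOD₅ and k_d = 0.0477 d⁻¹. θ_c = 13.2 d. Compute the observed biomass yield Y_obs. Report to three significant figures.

The observed yield is Y_obs = Y/(1 + k_d·θ_c) = 0.439 / (1 + 0.0477 × 13.2) = 0.439 / 1.630 = 0.2694 g VSS per g BOD₅ removed.

Y_obs ≈ 0.269 g VSS/g BOD₅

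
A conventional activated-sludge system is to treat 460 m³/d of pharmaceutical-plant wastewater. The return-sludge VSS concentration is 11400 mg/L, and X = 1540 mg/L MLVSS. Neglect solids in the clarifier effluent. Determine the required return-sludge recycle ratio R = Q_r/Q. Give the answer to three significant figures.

Mass balance around the secondary clarifier (neglecting effluent solids): R = X / (X_r − X) = 1540 / (11400 − 1540) = 0.1562.

R ≈ 0.156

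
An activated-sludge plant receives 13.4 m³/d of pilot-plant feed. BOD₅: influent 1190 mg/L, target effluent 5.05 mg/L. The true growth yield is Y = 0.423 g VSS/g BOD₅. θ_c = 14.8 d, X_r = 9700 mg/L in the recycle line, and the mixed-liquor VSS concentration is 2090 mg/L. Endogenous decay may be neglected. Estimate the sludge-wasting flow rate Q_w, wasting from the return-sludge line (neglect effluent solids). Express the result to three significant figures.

Q_w ≈ 0.692 m³/d

V·X = Y·Q·ΔS·θ_c gives V = 0.423 × 13.4 × (1190 − 5.05) × 14.8 / 2090 = 47.56 m³.
Q_w = (V·X)/(θ_c X_r) = 47.56 × 2090 / (14.8 × 9700) = 0.6924 m³/d.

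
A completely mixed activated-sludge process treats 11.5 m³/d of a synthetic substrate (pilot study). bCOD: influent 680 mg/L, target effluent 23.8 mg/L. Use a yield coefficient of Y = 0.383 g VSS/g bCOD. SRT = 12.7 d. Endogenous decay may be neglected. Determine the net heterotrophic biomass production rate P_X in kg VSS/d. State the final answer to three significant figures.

Since k_d ≈ 0, Y_obs = Y = 0.383 g VSS/g bCOD.
ΔS = 680 − 23.8 = 656.2 mg/L, so the substrate removal rate is 11.5 × 656.2/1000 = 7.546 kg bCOD/d.
So the net sludge growth is P_X = 0.3830 × 7.546 = 2.890 kg VSS/d.

P_X ≈ 2.89 kg VSS/d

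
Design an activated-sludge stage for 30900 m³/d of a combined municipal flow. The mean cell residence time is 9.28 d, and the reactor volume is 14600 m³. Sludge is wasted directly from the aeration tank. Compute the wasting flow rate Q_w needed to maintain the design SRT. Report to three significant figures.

For wasting at MLVSS concentration, Q_w = V/θ_c = 14600/9.28 = 1573 m³/d.

Q_w ≈ 1570 m³/d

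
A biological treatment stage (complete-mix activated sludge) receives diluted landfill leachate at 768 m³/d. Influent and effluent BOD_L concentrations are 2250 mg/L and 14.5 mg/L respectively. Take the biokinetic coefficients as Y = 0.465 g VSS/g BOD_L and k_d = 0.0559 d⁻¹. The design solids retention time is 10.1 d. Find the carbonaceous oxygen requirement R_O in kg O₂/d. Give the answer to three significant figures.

R_O ≈ 992 kg O₂/d

Y_obs = Y / (1 + k_d θ_c) = 0.465 / (1 + 0.0559 × 10.1) = 0.465 / 1.565 = 0.2972.
Q·(S₀ − S) = 768 × (2250 − 14.5) × 10⁻³ = 1717 kg/d removed.
Biomass synthesised: P_X = Y_obs × 1717 = 510.3 kg VSS/d.
Carbonaceous O₂ demand = substrate oxidised − cell-mass equivalent = 1717 − 1.42 × 510.3 = 992.3 kg O₂/d.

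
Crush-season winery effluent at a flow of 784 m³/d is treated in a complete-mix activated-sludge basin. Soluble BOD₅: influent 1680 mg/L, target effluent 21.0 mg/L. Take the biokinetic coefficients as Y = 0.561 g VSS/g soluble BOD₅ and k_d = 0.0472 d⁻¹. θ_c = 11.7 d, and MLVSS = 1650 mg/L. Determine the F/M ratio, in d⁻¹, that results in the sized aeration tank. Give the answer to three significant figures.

From the SRT design equation V = Y Q (S₀−S) θ_c / [X (1 + k_d θ_c)] = 0.561 × 784 × (1680 − 21.0) × 11.7 / [1650 × (1 + 0.0472 × 11.7)] = 8.54×10^6 / 2561 = 3333 m³.
F/M = applied load / biomass = Q·S₀/(V·X) = 784 × 1680 / (3333 × 1650) = 0.2395 d⁻¹.

F/M ≈ 0.239 d⁻¹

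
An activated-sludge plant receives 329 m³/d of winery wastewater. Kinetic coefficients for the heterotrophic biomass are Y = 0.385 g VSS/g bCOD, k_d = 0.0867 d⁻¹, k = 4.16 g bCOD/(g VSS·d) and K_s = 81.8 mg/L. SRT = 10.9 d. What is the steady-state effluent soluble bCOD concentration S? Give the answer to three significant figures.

From the Monod/SRT balance for a CMAS, S = K_s·(1+k_d θ_c)/[θ_c·(Y k − k_d) − 1] = 81.8 × (1 + 0.0867 × 10.9) / [10.9 × (0.385 × 4.16 − 0.0867) − 1] = 159.1 / 15.51 = 10.26 mg/L.

S ≈ 10.3 mg/L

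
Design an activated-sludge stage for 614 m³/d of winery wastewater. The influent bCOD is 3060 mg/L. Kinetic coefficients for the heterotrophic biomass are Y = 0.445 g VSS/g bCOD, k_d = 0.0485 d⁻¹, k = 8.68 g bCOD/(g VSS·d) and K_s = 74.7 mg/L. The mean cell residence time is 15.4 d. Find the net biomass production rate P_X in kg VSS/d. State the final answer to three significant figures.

P_X ≈ 478 kg VSS/d

For a completely mixed reactor with recycle the Lawrence–McCarty relation gives S = K_s·(1 + k_d·θ_c) / [θ_c·(Y·k − k_d) − 1] = 74.7 × (1 + 0.0485 × 15.4) / [15.4 × (0.445 × 8.68 − 0.0485) − 1] = 130.5 / 57.74 = 2.260 mg/L.
Correct the yield for decay: Y_obs = Y/(1 + k_d θ_c) = 0.445 / (1 + 0.0485 × 15.4) = 0.445 / 1.747 = 0.2547.
ΔS = 3060 − 2.26 = 3058 mg/L, so the substrate removal rate is 614 × 3058/1000 = 1877 kg bCOD/d.
Biomass produced: P_X = Y_obs·Q·ΔS = 0.2547 × 1877 ≈ 478.3 kg VSS/d.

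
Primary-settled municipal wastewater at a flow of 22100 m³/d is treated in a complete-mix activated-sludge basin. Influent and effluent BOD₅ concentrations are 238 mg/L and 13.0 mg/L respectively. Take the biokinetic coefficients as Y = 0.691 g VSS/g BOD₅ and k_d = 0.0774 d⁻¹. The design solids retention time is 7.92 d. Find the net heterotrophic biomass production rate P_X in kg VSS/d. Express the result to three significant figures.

Y_obs = Y / (1 + k_d θ_c) = 0.691 / (1 + 0.0774 × 7.92) = 0.691 / 1.613 = 0.4284.
Substrate removed = Q·(S₀ − S) = 22100 m³/d × (238 − 13.0) g/m³ = 4.97×10^6 g/d = 4972 kg/d.
Net biomass production P_X = Y_obs × Q·(S₀ − S) = 0.4284 × 4972 = 2130 kg VSS/d.

P_X ≈ 2130 kg VSS/d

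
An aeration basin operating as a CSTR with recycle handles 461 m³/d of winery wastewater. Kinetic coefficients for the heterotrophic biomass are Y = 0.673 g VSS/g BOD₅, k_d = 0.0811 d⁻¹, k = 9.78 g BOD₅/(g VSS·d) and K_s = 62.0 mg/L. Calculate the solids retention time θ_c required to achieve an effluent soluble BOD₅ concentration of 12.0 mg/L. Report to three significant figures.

Specific growth rate at S = 12.0 mg/L: μ = YkS/(K_s+S) = 0.673·9.78·12.0/(62.0+12.0) = 1.067 d⁻¹.
Then 1/θ_c = μ − k_d = 1.067 − 0.0811 = 0.9862 d⁻¹, giving θ_c = 1.014 d.

θ_c ≈ 1.01 d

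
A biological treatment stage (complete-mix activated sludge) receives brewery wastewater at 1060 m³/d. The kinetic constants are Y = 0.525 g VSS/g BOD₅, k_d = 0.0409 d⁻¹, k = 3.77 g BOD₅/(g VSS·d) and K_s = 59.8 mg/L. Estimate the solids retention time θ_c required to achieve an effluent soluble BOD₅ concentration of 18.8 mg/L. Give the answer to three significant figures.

Specific growth rate at S = 18.8 mg/L: μ = YkS/(K_s+S) = 0.525·3.77·18.8/(59.8+18.8) = 0.4734 d⁻¹.
Then 1/θ_c = μ − k_d = 0.4734 − 0.0409 = 0.4325 d⁻¹, giving θ_c = 2.312 d.

θ_c ≈ 2.31 d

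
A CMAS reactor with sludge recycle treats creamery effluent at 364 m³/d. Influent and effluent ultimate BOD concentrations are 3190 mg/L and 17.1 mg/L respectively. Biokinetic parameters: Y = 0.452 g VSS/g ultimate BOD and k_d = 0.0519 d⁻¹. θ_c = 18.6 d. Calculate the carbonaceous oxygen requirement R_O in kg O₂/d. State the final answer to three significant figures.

Y_obs = Y / (1 + k_d θ_c) = 0.452 / (1 + 0.0519 × 18.6) = 0.452 / 1.965 = 0.2300.
Substrate removed = Q·(S₀ − S) = 364 m³/d × (3190 − 17.1) g/m³ = 1.15×10^6 g/d = 1155 kg/d.
Net sludge production P_X = 0.2300 × 1155 = 265.6 kg VSS/d.
R_O = Q·ΔS − 1.42 P_X = 1155 − 377.2 = 777.8 kg O₂/d.

R_O ≈ 778 kg O₂/d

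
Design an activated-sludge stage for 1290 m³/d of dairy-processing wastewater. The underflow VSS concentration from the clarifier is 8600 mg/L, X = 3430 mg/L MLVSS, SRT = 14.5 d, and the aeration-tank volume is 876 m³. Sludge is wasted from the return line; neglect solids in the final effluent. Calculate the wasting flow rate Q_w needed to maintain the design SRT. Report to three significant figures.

θ_c = V·X/(Q_w·X_r) when wasting from the recycle, so Q_w = V·X/(θ_c·X_r) = 876.0 × 3430 / (14.5 × 8600) = 24.10 m³/d.

Q_w ≈ 24.1 m³/d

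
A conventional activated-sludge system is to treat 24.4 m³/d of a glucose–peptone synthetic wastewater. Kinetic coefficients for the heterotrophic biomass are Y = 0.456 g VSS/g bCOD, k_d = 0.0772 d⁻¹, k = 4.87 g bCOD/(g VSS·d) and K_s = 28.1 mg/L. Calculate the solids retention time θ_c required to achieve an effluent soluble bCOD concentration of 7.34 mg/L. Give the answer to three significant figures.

At the target effluent, Y k S/(K_s+S) = 0.456×4.87×7.34/35.44 = 0.4599 d⁻¹.
θ_c = 1/(μ − k_d) = 1/(0.4599 − 0.0772) = 1/0.3827 = 2.613 d.

θ_c ≈ 2.61 d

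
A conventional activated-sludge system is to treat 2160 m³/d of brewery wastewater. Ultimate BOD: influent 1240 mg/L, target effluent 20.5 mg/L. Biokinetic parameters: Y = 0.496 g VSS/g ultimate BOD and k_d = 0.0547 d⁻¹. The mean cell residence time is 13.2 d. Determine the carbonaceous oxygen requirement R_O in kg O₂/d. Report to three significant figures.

R_O ≈ 1560 kg O₂/d

Observed yield with endogenous decay: Y_obs = Y / (1 + k_d·θ_c) = 0.496 / (1 + 0.0547 × 13.2) = 0.496 / 1.722 = 0.2880 g VSS/g ultimate BOD.
ΔS = 1240 − 20.5 = 1220 mg/L, so the substrate removal rate is 2160 × 1220/1000 = 2634 kg ultimate BOD/d.
Biomass synthesised: P_X = Y_obs × 2634 = 758.7 kg VSS/d.
R_O = Q·(S₀ − S) − 1.42·P_X = 2634 − 1.42 × 758.7 = 1557 kg O₂/d.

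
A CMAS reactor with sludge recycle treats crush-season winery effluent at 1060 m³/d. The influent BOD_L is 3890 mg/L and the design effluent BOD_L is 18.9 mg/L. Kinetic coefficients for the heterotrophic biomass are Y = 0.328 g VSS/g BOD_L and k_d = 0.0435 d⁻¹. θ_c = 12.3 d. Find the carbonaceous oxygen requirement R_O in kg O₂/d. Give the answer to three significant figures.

The observed yield is Y_obs = Y/(1 + k_d·θ_c) = 0.328 / (1 + 0.0435 × 12.3) = 0.328 / 1.535 = 0.2137 g VSS per g BOD_L removed.
Substrate removed = Q·(S₀ − S) = 1060 m³/d × (3890 − 18.9) g/m³ = 4.1×10^6 g/d = 4103 kg/d.
Net sludge production P_X = 0.2137 × 4103 = 876.8 kg VSS/d.
R_O = Q·ΔS − 1.42 P_X = 4103 − 1245 = 2858 kg O₂/d.

R_O ≈ 2860 kg O₂/d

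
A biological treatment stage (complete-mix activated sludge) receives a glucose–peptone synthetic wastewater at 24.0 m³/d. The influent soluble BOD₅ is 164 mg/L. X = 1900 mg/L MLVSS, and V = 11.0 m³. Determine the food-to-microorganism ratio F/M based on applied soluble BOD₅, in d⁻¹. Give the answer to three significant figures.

F/M ≈ 0.188 d⁻¹

F/M = applied load / biomass = Q·S₀/(V·X) = 24.0 × 164 / (11.00 × 1900) = 0.1883 d⁻¹.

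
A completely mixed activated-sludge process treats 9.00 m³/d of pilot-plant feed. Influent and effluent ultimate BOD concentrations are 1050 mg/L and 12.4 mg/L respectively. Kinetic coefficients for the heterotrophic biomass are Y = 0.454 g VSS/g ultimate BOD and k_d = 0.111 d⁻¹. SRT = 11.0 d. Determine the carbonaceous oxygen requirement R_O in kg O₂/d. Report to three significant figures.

R_O ≈ 6.63 kg O₂/d

Observed yield with endogenous decay: Y_obs = Y / (1 + k_d·θ_c) = 0.454 / (1 + 0.111 × 11.0) = 0.454 / 2.221 = 0.2044 g VSS/g ultimate BOD.
ΔS = 1050 − 12.4 = 1038 mg/L, so the substrate removal rate is 9.00 × 1038/1000 = 9.338 kg ultimate BOD/d.
Biomass synthesised: P_X = Y_obs × 9.338 = 1.909 kg VSS/d.
R_O = Q·ΔS − 1.42 P_X = 9.338 − 2.711 = 6.628 kg O₂/d.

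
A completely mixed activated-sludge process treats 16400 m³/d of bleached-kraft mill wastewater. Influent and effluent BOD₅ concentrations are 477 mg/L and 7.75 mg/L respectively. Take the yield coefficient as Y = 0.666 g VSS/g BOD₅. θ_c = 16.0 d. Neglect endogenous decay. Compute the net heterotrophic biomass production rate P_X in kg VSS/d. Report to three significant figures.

P_X ≈ 5130 kg VSS/d

Since k_d ≈ 0, Y_obs = Y = 0.666 g VSS/g BOD₅.
Substrate removed = Q·(S₀ − S) = 16400 m³/d × (477 − 7.75) g/m³ = 7.7×10^6 g/d = 7696 kg/d.
Net biomass production P_X = Y_obs × Q·(S₀ − S) = 0.6660 × 7696 = 5125 kg VSS/d.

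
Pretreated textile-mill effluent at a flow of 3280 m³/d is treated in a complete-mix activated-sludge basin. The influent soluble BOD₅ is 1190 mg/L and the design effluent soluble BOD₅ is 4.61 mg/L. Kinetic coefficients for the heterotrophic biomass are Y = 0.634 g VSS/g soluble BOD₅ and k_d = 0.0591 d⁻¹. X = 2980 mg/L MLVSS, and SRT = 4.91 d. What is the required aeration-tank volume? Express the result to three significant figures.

V ≈ 3150 m³

Steady-state biomass mass balance: V·X·(1 + k_d·θ_c) = Y·Q·(S₀ − S)·θ_c, so V = 0.634 × 3280 × (1190 − 4.61) × 4.91 / [2980 × (1 + 0.0591 × 4.91)] = 1.21×10^7 / 3845 = 3148 m³.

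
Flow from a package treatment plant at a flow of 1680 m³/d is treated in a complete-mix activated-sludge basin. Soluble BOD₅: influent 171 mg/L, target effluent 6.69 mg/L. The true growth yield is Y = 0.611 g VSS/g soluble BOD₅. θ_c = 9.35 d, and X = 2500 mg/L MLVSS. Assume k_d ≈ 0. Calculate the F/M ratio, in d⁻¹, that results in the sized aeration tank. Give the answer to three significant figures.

V·X = Y·Q·ΔS·θ_c gives V = 0.611 × 1680 × (171 − 6.69) × 9.35 / 2500 = 630.8 m³.
F/M = Q·S₀ / (V·X) = 1680 × 171 / (630.8 × 2500) = 0.1822 g soluble BOD₅·(g VSS·d)⁻¹.

F/M ≈ 0.182 d⁻¹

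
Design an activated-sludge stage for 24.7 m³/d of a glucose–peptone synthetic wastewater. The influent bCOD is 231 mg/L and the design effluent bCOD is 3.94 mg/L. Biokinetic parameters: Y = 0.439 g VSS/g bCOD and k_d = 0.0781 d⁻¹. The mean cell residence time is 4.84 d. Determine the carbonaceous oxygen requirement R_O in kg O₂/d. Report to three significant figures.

The observed yield is Y_obs = Y/(1 + k_d·θ_c) = 0.439 / (1 + 0.0781 × 4.84) = 0.439 / 1.378 = 0.3186 g VSS per g bCOD removed.
Substrate removed = Q·(S₀ − S) = 24.7 m³/d × (231 − 3.94) g/m³ = 5.61×10^3 g/d = 5.608 kg/d.
P_X = Y_obs·Q·(S₀ − S) = 0.3186 × 5.608 = 1.787 kg VSS/d.
R_O = Q·ΔS − 1.42 P_X = 5.608 − 2.537 = 3.071 kg O₂/d.

R_O ≈ 3.07 kg O₂/d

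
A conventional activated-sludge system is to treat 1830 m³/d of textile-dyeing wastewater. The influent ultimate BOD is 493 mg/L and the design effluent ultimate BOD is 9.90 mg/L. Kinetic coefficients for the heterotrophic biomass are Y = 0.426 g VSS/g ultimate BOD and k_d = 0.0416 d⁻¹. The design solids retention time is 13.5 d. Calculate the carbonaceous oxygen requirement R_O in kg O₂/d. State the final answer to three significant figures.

Observed yield with endogenous decay: Y_obs = Y / (1 + k_d·θ_c) = 0.426 / (1 + 0.0416 × 13.5) = 0.426 / 1.562 = 0.2728 g VSS/g ultimate BOD.
ΔS = 493 − 9.90 = 483.1 mg/L, so the substrate removal rate is 1830 × 483.1/1000 = 884.1 kg ultimate BOD/d.
Biomass synthesised: P_X = Y_obs × 884.1 = 241.2 kg VSS/d.
R_O = Q·ΔS − 1.42 P_X = 884.1 − 342.5 = 541.6 kg O₂/d.

R_O ≈ 542 kg O₂/d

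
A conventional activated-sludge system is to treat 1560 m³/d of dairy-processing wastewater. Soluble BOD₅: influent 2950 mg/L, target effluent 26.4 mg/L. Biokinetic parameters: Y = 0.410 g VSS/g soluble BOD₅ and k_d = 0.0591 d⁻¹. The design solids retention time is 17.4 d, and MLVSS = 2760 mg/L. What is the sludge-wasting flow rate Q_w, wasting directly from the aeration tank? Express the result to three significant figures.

Rearranging the biomass balance for a CMAS with decay, V = Y·Q·ΔS·θ_c / [X·(1+k_d θ_c)] = 0.410 × 1560 × (2950 − 26.4) × 17.4 / [2760 × (1 + 0.0591 × 17.4)] = 3.25×10^7 / 5598 = 5812 m³.
For wasting at MLVSS concentration, Q_w = V/θ_c = 5812/17.4 = 334.0 m³/d.

Q_w ≈ 334 m³/d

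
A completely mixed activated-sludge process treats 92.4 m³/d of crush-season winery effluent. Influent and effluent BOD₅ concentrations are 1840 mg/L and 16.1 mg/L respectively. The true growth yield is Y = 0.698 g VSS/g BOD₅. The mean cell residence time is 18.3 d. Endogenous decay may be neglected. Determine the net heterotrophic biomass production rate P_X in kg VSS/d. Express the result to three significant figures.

No decay correction is needed, so Y_obs = Y = 0.698.
Q·(S₀ − S) = 92.4 × (1840 − 16.1) × 10⁻³ = 168.5 kg/d removed.
So the net sludge growth is P_X = 0.6980 × 168.5 = 117.6 kg VSS/d.

P_X ≈ 118 kg VSS/d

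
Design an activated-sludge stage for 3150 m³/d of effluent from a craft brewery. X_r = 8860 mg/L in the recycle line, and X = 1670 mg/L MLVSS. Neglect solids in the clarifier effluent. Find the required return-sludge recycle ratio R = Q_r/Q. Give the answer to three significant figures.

Mass balance around the secondary clarifier (neglecting effluent solids): R = X / (X_r − X) = 1670 / (8860 − 1670) = 0.2323.

R ≈ 0.232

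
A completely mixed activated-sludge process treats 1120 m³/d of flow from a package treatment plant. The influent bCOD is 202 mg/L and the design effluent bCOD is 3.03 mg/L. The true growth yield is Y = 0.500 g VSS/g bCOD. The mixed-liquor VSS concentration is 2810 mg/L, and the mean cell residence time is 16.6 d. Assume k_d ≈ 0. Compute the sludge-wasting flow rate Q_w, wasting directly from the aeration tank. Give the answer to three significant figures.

V·X = Y·Q·ΔS·θ_c gives V = 0.500 × 1120 × (202 − 3.03) × 16.6 / 2810 = 658.2 m³.
With mixed-liquor wasting, θ_c = V/Q_w, so Q_w = V/θ_c = 658.2/16.6 = 39.65 m³/d.

Q_w ≈ 39.7 m³/d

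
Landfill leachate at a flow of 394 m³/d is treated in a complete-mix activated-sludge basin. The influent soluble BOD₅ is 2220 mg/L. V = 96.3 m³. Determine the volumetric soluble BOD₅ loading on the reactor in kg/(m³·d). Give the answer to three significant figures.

L_v ≈ 9.08 kg soluble BOD₅/(m³·d)

Volumetric loading L_v = Q·S₀ / V = 394 × 2220 g/m³ / 96.30 m³ = 9083 g/(m³·d) = 9.083 kg soluble BOD₅/(m³·d).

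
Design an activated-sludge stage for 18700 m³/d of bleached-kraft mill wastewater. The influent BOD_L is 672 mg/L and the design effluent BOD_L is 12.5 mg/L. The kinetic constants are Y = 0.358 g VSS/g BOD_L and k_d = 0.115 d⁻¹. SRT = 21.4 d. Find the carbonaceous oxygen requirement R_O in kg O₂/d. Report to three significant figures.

R_O ≈ 10500 kg O₂/d

Observed yield with endogenous decay: Y_obs = Y / (1 + k_d·θ_c) = 0.358 / (1 + 0.115 × 21.4) = 0.358 / 3.461 = 0.1034 g VSS/g BOD_L.
Mass of BOD_L removed per day: Q(S₀ − S) = 18700 × 659.5 g/m³ = 12333 kg/d.
Net sludge production P_X = 0.1034 × 12333 = 1276 kg VSS/d.
R_O = Q·ΔS − 1.42 P_X = 12333 − 1811 = 10521 kg O₂/d.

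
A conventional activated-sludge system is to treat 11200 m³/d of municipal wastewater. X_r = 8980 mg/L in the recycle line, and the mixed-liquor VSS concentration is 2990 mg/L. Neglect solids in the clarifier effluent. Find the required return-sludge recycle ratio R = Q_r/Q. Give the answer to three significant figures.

R ≈ 0.499

R = Q_r/Q = X/(X_r − X) = 2990 / (8980 − 2990) = 0.4992.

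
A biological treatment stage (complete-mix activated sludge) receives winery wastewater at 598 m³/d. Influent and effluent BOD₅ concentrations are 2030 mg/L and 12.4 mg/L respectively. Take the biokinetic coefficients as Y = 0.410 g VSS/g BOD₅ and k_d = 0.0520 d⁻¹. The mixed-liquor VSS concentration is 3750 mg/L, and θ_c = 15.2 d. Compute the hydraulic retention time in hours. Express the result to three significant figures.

τ ≈ 44.9 h

Steady-state biomass mass balance: V·X·(1 + k_d·θ_c) = Y·Q·(S₀ − S)·θ_c, so V = 0.410 × 598 × (2030 − 12.4) × 15.2 / [3750 × (1 + 0.0520 × 15.2)] = 7.52×10^6 / 6714 = 1120 m³.
τ = V/Q = 1120/598 = 1.873 d, or 44.95 h.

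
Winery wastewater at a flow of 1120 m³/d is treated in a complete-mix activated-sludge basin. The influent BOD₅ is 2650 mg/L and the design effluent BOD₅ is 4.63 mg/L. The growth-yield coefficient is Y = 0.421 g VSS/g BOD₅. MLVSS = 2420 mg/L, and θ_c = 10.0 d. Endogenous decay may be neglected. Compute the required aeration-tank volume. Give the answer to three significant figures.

V ≈ 5150 m³

V·X = Y·Q·ΔS·θ_c gives V = 0.421 × 1120 × (2650 − 4.63) × 10.0 / 2420 = 5154 m³.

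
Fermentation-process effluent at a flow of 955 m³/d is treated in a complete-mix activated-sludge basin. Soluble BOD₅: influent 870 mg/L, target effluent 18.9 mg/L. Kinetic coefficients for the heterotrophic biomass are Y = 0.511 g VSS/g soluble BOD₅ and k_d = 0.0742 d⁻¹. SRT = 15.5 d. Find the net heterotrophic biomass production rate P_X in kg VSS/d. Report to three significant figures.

The observed yield is Y_obs = Y/(1 + k_d·θ_c) = 0.511 / (1 + 0.0742 × 15.5) = 0.511 / 2.150 = 0.2377 g VSS per g soluble BOD₅ removed.
ΔS = 870 − 18.9 = 851.1 mg/L, so the substrate removal rate is 955 × 851.1/1000 = 812.8 kg soluble BOD₅/d.
Biomass produced: P_X = Y_obs·Q·ΔS = 0.2377 × 812.8 ≈ 193.2 kg VSS/d.

P_X ≈ 193 kg VSS/d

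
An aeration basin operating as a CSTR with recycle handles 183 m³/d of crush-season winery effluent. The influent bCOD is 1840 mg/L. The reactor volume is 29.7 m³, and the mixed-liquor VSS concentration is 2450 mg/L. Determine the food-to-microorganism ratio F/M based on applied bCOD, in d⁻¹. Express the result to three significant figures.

F/M ≈ 4.63 d⁻¹

F/M = applied load / biomass = Q·S₀/(V·X) = 183 × 1840 / (29.70 × 2450) = 4.627 d⁻¹.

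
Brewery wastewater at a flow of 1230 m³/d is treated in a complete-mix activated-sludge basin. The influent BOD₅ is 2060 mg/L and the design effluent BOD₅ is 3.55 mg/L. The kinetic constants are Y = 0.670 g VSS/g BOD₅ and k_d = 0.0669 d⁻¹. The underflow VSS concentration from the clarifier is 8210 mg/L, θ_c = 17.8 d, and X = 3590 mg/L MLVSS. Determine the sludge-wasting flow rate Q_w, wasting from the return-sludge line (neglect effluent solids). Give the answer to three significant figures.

Q_w ≈ 94.2 m³/d

From the SRT design equation V = Y Q (S₀−S) θ_c / [X (1 + k_d θ_c)] = 0.670 × 1230 × (2060 − 3.55) × 17.8 / [3590 × (1 + 0.0669 × 17.8)] = 3.02×10^7 / 7865 = 3835 m³.
Wasting from the return line (neglecting effluent solids): Q_w = V·X / (θ_c·X_r) = 3835 × 3590 / (17.8 × 8210) = 94.22 m³/d.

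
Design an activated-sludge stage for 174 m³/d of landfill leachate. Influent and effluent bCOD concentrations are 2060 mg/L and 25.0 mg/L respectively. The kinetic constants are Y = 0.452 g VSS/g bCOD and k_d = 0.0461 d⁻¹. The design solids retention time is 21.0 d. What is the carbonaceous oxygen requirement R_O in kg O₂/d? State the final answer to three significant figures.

R_O ≈ 239 kg O₂/d

Y_obs = Y / (1 + k_d θ_c) = 0.452 / (1 + 0.0461 × 21.0) = 0.452 / 1.968 = 0.2297.
Mass of bCOD removed per day: Q(S₀ − S) = 174 × 2035 g/m³ = 354.1 kg/d.
Biomass synthesised: P_X = Y_obs × 354.1 = 81.32 kg VSS/d.
Carbonaceous O₂ demand = substrate oxidised − cell-mass equivalent = 354.1 − 1.42 × 81.32 = 238.6 kg O₂/d.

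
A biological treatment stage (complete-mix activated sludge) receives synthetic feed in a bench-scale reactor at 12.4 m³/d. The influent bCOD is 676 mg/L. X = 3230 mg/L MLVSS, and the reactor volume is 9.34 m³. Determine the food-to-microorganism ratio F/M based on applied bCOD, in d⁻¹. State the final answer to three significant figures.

F/M ≈ 0.278 d⁻¹

Food-to-microorganism ratio F/M = Q S₀ / (V X) = 12.4 × 676 / (9.340 × 3230) = 0.2779 d⁻¹.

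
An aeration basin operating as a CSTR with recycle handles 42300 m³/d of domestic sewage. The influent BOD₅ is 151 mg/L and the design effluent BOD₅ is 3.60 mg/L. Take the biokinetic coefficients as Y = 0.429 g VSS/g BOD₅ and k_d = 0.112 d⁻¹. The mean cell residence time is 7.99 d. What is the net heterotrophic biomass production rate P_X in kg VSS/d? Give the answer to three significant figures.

The observed yield is Y_obs = Y/(1 + k_d·θ_c) = 0.429 / (1 + 0.112 × 7.99) = 0.429 / 1.895 = 0.2264 g VSS per g BOD₅ removed.
Q·(S₀ − S) = 42300 × (151 − 3.60) × 10⁻³ = 6235 kg/d removed.
So the net sludge growth is P_X = 0.2264 × 6235 = 1412 kg VSS/d.

P_X ≈ 1410 kg VSS/d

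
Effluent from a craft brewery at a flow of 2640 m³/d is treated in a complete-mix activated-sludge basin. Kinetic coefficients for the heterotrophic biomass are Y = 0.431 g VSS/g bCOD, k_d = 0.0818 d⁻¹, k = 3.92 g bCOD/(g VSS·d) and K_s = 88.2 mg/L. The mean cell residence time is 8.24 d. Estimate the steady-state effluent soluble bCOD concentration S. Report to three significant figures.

S ≈ 12.1 mg/L

For a completely mixed reactor with recycle the Lawrence–McCarty relation gives S = K_s·(1 + k_d·θ_c) / [θ_c·(Y·k − k_d) − 1] = 88.2 × (1 + 0.0818 × 8.24) / [8.24 × (0.431 × 3.92 − 0.0818) − 1] = 147.6 / 12.25 = 12.06 mg/L.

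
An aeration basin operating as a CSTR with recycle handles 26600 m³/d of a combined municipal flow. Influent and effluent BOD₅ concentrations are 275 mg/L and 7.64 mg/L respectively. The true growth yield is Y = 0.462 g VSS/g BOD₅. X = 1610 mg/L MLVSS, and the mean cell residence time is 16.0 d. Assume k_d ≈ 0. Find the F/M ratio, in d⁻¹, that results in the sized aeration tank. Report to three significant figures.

V·X = Y·Q·ΔS·θ_c gives V = 0.462 × 26600 × (275 − 7.64) × 16.0 / 1610 = 32652 m³.
F/M = Q·S₀ / (V·X) = 26600 × 275 / (32652 × 1610) = 0.1391 g BOD₅·(g VSS·d)⁻¹.

F/M ≈ 0.139 d⁻¹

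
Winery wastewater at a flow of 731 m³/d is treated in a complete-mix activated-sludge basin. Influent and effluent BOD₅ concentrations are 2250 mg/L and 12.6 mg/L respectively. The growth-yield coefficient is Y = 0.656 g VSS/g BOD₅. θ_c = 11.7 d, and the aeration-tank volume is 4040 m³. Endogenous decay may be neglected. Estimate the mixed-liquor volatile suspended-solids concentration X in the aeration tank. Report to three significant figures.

From V·X = Y·Q·(S₀ − S)·θ_c (decay neglected): X = 0.656 × 731 × (2250 − 12.6) × 11.7 / 4040 = 3107 mg/L.

X ≈ 3110 mg/L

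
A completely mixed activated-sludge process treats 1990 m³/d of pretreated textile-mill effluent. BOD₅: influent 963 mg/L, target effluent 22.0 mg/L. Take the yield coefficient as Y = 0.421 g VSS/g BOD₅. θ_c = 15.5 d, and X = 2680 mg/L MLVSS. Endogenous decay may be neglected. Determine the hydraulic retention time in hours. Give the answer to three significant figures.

With k_d = 0 the design equation reduces to V = Y Q (S₀−S) θ_c / X = 0.421 × 1990 × (963 − 22.0) × 15.5 / 2680 = 4560 m³.
τ = V/Q = 4560/1990 = 2.291 d, or 54.99 h.

τ ≈ 55.0 h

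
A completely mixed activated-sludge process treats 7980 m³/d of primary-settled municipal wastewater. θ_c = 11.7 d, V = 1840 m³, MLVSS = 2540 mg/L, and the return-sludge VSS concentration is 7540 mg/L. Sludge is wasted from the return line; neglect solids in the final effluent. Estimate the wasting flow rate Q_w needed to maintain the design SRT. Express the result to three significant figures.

Q_w ≈ 53.0 m³/d

Wasting from the return line (neglecting effluent solids): Q_w = V·X / (θ_c·X_r) = 1840 × 2540 / (11.7 × 7540) = 52.98 m³/d.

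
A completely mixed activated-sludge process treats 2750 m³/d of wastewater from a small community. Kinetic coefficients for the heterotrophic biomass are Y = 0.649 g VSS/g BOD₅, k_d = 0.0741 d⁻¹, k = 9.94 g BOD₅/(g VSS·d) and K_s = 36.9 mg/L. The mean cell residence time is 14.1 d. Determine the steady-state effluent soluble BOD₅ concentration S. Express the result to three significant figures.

S ≈ 0.849 mg/L

For a completely mixed reactor with recycle the Lawrence–McCarty relation gives S = K_s·(1 + k_d·θ_c) / [θ_c·(Y·k − k_d) − 1] = 36.9 × (1 + 0.0741 × 14.1) / [14.1 × (0.649 × 9.94 − 0.0741) − 1] = 75.45 / 88.92 = 0.8486 mg/L.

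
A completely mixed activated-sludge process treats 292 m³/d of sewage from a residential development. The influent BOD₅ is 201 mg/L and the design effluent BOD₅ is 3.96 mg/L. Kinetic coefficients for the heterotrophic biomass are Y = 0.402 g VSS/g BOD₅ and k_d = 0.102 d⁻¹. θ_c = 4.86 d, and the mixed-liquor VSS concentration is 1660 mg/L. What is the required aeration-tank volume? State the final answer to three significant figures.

V ≈ 45.3 m³

From the SRT design equation V = Y Q (S₀−S) θ_c / [X (1 + k_d θ_c)] = 0.402 × 292 × (201 − 3.96) × 4.86 / [1660 × (1 + 0.102 × 4.86)] = 1.12×10^5 / 2483 = 45.27 m³.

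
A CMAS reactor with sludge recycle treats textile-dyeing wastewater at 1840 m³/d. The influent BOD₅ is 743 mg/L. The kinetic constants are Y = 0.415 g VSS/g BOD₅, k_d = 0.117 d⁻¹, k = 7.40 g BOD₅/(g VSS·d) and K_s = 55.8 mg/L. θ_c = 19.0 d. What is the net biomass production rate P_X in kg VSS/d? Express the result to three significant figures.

Effluent substrate depends only on kinetics and SRT: S = K_s(1 + k_d θ_c) / [θ_c(Yk − k_d) − 1] = 55.8 × (1 + 0.117 × 19.0) / [19.0 × (0.415 × 7.40 − 0.117) − 1] = 179.8 / 55.13 = 3.262 mg/L.
Observed yield with endogenous decay: Y_obs = Y / (1 + k_d·θ_c) = 0.415 / (1 + 0.117 × 19.0) = 0.415 / 3.223 = 0.1288 g VSS/g BOD₅.
ΔS = 743 − 3.26 = 739.7 mg/L, so the substrate removal rate is 1840 × 739.7/1000 = 1361 kg BOD₅/d.
So the net sludge growth is P_X = 0.1288 × 1361 = 175.3 kg VSS/d.

P_X ≈ 175 kg VSS/d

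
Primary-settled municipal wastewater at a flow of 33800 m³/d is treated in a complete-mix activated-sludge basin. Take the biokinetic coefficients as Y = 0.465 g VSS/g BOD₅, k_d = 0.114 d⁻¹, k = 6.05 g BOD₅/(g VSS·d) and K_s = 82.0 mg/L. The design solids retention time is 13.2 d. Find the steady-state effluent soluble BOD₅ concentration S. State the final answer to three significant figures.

S ≈ 5.93 mg/L

Effluent substrate depends only on kinetics and SRT: S = K_s(1 + k_d θ_c) / [θ_c(Yk − k_d) − 1] = 82.0 × (1 + 0.114 × 13.2) / [13.2 × (0.465 × 6.05 − 0.114) − 1] = 205.4 / 34.63 = 5.931 mg/L.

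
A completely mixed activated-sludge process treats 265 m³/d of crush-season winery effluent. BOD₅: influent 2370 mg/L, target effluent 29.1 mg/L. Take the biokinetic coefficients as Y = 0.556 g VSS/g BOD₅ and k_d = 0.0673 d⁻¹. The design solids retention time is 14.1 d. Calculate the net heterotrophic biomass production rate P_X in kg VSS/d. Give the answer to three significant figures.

Y_obs = Y / (1 + k_d θ_c) = 0.556 / (1 + 0.0673 × 14.1) = 0.556 / 1.949 = 0.2853.
ΔS = 2370 − 29.1 = 2341 mg/L, so the substrate removal rate is 265 × 2341/1000 = 620.3 kg BOD₅/d.
Net biomass production P_X = Y_obs × Q·(S₀ − S) = 0.2853 × 620.3 = 177.0 kg VSS/d.

P_X ≈ 177 kg VSS/d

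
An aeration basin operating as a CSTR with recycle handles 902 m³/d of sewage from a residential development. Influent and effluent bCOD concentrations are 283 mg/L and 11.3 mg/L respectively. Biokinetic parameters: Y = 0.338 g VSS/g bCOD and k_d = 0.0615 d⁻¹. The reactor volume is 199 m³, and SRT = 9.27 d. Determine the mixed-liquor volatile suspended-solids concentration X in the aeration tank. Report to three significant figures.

X ≈ 2460 mg/L

From V·X·(1 + k_d·θ_c) = Y·Q·(S₀ − S)·θ_c: X = 0.338 × 902 × (283 − 11.3) × 9.27 / [199 × (1 + 0.0615 × 9.27)] = 2458 mg/L.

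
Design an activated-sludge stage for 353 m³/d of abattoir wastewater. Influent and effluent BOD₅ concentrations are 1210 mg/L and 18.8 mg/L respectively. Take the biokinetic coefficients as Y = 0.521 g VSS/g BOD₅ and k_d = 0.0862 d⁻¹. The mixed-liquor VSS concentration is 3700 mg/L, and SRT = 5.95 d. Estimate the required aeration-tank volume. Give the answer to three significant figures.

From the SRT design equation V = Y Q (S₀−S) θ_c / [X (1 + k_d θ_c)] = 0.521 × 353 × (1210 − 18.8) × 5.95 / [3700 × (1 + 0.0862 × 5.95)] = 1.3×10^6 / 5598 = 232.9 m³.

V ≈ 233 m³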